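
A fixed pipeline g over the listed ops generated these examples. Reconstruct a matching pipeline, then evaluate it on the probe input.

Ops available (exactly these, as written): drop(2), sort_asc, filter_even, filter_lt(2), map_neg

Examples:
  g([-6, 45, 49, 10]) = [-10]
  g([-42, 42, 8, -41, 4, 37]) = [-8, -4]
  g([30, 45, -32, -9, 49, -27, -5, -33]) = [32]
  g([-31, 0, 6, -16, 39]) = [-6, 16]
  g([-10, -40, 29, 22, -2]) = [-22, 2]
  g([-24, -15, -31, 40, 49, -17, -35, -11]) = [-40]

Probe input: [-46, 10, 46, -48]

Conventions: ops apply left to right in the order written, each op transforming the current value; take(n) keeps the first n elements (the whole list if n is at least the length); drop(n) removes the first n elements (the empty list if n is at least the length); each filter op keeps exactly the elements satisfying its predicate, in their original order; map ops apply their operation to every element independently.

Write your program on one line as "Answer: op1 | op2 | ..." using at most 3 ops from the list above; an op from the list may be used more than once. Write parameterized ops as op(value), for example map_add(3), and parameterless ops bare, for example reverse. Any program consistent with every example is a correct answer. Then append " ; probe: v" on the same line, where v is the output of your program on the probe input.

drop(2) | filter_even | map_neg ; probe: [-46, 48]

Check, running the answer program on each example:
  [-6, 45, 49, 10] -> [49, 10] -> [10] -> [-10]
  [-42, 42, 8, -41, 4, 37] -> [8, -41, 4, 37] -> [8, 4] -> [-8, -4]
  [30, 45, -32, -9, 49, -27, -5, -33] -> [-32, -9, 49, -27, -5, -33] -> [-32] -> [32]
  [-31, 0, 6, -16, 39] -> [6, -16, 39] -> [6, -16] -> [-6, 16]
  [-10, -40, 29, 22, -2] -> [29, 22, -2] -> [22, -2] -> [-22, 2]
  [-24, -15, -31, 40, 49, -17, -35, -11] -> [-31, 40, 49, -17, -35, -11] -> [40] -> [-40]
  probe: [-46, 10, 46, -48] -> [46, -48] -> [46, -48] -> [-46, 48]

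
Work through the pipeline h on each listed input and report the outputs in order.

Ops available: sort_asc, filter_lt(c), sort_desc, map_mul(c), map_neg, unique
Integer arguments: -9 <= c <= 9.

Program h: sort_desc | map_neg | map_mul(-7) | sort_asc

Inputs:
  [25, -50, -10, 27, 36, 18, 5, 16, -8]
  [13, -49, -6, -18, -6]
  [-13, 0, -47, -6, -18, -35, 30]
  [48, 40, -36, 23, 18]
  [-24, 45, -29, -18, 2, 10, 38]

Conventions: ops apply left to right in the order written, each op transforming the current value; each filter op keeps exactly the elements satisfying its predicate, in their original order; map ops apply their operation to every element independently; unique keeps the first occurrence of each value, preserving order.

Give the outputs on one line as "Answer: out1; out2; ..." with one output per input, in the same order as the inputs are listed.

Execution, op by op:
  [25, -50, -10, 27, 36, 18, 5, 16, -8] -> [36, 27, 25, 18, 16, 5, -8, -10, -50] -> [-36, -27, -25, -18, -16, -5, 8, 10, 50] -> [252, 189, 175, 126, 112, 35, -56, -70, -350] -> [-350, -70, -56, 35, 112, 126, 175, 189, 252]
  [13, -49, -6, -18, -6] -> [13, -6, -6, -18, -49] -> [-13, 6, 6, 18, 49] -> [91, -42, -42, -126, -343] -> [-343, -126, -42, -42, 91]
  [-13, 0, -47, -6, -18, -35, 30] -> [30, 0, -6, -13, -18, -35, -47] -> [-30, 0, 6, 13, 18, 35, 47] -> [210, 0, -42, -91, -126, -245, -329] -> [-329, -245, -126, -91, -42, 0, 210]
  [48, 40, -36, 23, 18] -> [48, 40, 23, 18, -36] -> [-48, -40, -23, -18, 36] -> [336, 280, 161, 126, -252] -> [-252, 126, 161, 280, 336]
  [-24, 45, -29, -18, 2, 10, 38] -> [45, 38, 10, 2, -18, -24, -29] -> [-45, -38, -10, -2, 18, 24, 29] -> [315, 266, 70, 14, -126, -168, -203] -> [-203, -168, -126, 14, 70, 266, 315]

[-350, -70, -56, 35, 112, 126, 175, 189, 252]; [-343, -126, -42, -42, 91]; [-329, -245, -126, -91, -42, 0, 210]; [-252, 126, 161, 280, 336]; [-203, -168, -126, 14, 70, 266, 315]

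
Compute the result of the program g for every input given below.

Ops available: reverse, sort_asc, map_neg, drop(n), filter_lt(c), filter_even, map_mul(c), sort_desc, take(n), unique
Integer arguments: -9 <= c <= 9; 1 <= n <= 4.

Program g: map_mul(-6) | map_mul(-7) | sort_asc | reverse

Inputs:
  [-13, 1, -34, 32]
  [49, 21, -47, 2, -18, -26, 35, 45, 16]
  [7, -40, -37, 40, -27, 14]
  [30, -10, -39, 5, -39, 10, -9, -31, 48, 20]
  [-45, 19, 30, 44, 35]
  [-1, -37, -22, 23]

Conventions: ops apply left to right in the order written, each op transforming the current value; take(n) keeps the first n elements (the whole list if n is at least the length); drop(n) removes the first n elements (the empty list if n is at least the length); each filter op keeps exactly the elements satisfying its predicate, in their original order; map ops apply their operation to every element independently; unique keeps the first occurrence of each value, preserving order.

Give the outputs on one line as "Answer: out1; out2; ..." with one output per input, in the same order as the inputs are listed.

[1344, 42, -546, -1428]; [2058, 1890, 1470, 882, 672, 84, -756, -1092, -1974]; [1680, 588, 294, -1134, -1554, -1680]; [2016, 1260, 840, 420, 210, -378, -420, -1302, -1638, -1638]; [1848, 1470, 1260, 798, -1890]; [966, -42, -924, -1554]

Execution, op by op:
  [-13, 1, -34, 32] -> [78, -6, 204, -192] -> [-546, 42, -1428, 1344] -> [-1428, -546, 42, 1344] -> [1344, 42, -546, -1428]
  [49, 21, -47, 2, -18, -26, 35, 45, 16] -> [-294, -126, 282, -12, 108, 156, -210, -270, -96] -> [2058, 882, -1974, 84, -756, -1092, 1470, 1890, 672] -> [-1974, -1092, -756, 84, 672, 882, 1470, 1890, 2058] -> [2058, 1890, 1470, 882, 672, 84, -756, -1092, -1974]
  [7, -40, -37, 40, -27, 14] -> [-42, 240, 222, -240, 162, -84] -> [294, -1680, -1554, 1680, -1134, 588] -> [-1680, -1554, -1134, 294, 588, 1680] -> [1680, 588, 294, -1134, -1554, -1680]
  [30, -10, -39, 5, -39, 10, -9, -31, 48, 20] -> [-180, 60, 234, -30, 234, -60, 54, 186, -288, -120] -> [1260, -420, -1638, 210, -1638, 420, -378, -1302, 2016, 840] -> [-1638, -1638, -1302, -420, -378, 210, 420, 840, 1260, 2016] -> [2016, 1260, 840, 420, 210, -378, -420, -1302, -1638, -1638]
  [-45, 19, 30, 44, 35] -> [270, -114, -180, -264, -210] -> [-1890, 798, 1260, 1848, 1470] -> [-1890, 798, 1260, 1470, 1848] -> [1848, 1470, 1260, 798, -1890]
  [-1, -37, -22, 23] -> [6, 222, 132, -138] -> [-42, -1554, -924, 966] -> [-1554, -924, -42, 966] -> [966, -42, -924, -1554]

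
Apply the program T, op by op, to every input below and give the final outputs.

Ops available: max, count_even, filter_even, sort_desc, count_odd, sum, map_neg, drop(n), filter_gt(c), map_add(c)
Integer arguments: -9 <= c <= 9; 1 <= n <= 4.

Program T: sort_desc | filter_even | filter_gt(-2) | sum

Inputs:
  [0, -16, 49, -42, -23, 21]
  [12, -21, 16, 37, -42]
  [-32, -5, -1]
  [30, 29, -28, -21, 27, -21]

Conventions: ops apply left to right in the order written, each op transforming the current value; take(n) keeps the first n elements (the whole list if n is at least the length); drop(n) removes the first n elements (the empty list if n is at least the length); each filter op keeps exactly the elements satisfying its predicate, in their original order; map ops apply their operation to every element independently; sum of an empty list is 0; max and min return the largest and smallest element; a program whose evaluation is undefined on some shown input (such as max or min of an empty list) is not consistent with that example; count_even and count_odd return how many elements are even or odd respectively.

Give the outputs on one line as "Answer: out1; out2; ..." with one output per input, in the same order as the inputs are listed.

0; 28; 0; 30

Execution, op by op:
  [0, -16, 49, -42, -23, 21] -> [49, 21, 0, -16, -23, -42] -> [0, -16, -42] -> [0] -> 0
  [12, -21, 16, 37, -42] -> [37, 16, 12, -21, -42] -> [16, 12, -42] -> [16, 12] -> 28
  [-32, -5, -1] -> [-1, -5, -32] -> [-32] -> [] -> 0
  [30, 29, -28, -21, 27, -21] -> [30, 29, 27, -21, -21, -28] -> [30, -28] -> [30] -> 30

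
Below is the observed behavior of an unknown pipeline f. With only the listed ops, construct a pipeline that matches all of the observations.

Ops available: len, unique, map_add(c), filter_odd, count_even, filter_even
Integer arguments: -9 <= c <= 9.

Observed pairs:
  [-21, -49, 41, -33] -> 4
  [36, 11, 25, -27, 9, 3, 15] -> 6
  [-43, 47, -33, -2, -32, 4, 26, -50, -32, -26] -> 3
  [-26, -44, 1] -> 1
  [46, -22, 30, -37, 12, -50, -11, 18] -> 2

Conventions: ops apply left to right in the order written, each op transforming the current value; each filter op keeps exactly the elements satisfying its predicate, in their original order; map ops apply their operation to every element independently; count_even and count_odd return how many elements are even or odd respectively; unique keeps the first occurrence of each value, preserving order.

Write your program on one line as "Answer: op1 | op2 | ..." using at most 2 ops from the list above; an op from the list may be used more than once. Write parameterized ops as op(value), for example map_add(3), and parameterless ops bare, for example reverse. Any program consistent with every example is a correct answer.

map_add(-1) | count_even

Check, running the answer program on each example:
  [-21, -49, 41, -33] -> [-22, -50, 40, -34] -> 4
  [36, 11, 25, -27, 9, 3, 15] -> [35, 10, 24, -28, 8, 2, 14] -> 6
  [-43, 47, -33, -2, -32, 4, 26, -50, -32, -26] -> [-44, 46, -34, -3, -33, 3, 25, -51, -33, -27] -> 3
  [-26, -44, 1] -> [-27, -45, 0] -> 1
  [46, -22, 30, -37, 12, -50, -11, 18] -> [45, -23, 29, -38, 11, -51, -12, 17] -> 2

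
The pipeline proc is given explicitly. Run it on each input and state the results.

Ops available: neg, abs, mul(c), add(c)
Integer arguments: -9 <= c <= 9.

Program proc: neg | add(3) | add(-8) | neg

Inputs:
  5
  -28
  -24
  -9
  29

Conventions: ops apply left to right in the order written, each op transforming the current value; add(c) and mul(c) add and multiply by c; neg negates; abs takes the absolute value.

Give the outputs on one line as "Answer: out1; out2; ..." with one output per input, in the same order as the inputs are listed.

10; -23; -19; -4; 34

Execution, op by op:
  5 -> -5 -> -2 -> -10 -> 10
  -28 -> 28 -> 31 -> 23 -> -23
  -24 -> 24 -> 27 -> 19 -> -19
  -9 -> 9 -> 12 -> 4 -> -4
  29 -> -29 -> -26 -> -34 -> 34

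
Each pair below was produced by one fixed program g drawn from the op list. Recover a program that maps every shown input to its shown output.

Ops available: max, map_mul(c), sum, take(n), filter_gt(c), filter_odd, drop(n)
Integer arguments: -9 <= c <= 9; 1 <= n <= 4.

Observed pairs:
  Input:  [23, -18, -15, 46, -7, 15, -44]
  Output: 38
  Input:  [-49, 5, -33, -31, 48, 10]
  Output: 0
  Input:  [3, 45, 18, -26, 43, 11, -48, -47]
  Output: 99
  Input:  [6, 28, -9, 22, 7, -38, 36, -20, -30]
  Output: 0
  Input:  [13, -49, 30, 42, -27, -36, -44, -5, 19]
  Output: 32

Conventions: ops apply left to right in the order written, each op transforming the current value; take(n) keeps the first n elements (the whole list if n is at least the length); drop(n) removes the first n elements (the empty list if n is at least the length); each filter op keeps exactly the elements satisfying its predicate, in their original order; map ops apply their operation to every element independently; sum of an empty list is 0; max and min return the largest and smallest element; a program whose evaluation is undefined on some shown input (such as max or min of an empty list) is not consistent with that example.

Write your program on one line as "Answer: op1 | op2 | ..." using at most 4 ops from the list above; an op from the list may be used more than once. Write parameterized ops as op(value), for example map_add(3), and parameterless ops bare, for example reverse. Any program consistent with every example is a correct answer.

filter_odd | filter_gt(7) | sum

Check, running the answer program on each example:
  [23, -18, -15, 46, -7, 15, -44] -> [23, -15, -7, 15] -> [23, 15] -> 38
  [-49, 5, -33, -31, 48, 10] -> [-49, 5, -33, -31] -> [] -> 0
  [3, 45, 18, -26, 43, 11, -48, -47] -> [3, 45, 43, 11, -47] -> [45, 43, 11] -> 99
  [6, 28, -9, 22, 7, -38, 36, -20, -30] -> [-9, 7] -> [] -> 0
  [13, -49, 30, 42, -27, -36, -44, -5, 19] -> [13, -49, -27, -5, 19] -> [13, 19] -> 32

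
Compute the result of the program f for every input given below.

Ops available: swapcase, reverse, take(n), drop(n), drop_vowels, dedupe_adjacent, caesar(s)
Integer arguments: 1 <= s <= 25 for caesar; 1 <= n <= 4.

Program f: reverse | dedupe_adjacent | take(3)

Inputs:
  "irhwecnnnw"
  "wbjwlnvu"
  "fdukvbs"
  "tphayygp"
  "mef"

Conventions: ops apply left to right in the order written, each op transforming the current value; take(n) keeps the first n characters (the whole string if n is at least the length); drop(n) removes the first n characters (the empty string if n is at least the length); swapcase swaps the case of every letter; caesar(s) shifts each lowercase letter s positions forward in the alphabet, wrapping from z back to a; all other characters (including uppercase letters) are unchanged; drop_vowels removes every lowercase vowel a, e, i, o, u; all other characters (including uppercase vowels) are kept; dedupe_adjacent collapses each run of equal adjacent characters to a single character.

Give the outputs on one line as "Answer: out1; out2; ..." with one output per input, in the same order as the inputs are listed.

Execution, op by op:
  "irhwecnnnw" -> "wnnncewhri" -> "wncewhri" -> "wnc"
  "wbjwlnvu" -> "uvnlwjbw" -> "uvnlwjbw" -> "uvn"
  "fdukvbs" -> "sbvkudf" -> "sbvkudf" -> "sbv"
  "tphayygp" -> "pgyyahpt" -> "pgyahpt" -> "pgy"
  "mef" -> "fem" -> "fem" -> "fem"

"wnc"; "uvn"; "sbv"; "pgy"; "fem"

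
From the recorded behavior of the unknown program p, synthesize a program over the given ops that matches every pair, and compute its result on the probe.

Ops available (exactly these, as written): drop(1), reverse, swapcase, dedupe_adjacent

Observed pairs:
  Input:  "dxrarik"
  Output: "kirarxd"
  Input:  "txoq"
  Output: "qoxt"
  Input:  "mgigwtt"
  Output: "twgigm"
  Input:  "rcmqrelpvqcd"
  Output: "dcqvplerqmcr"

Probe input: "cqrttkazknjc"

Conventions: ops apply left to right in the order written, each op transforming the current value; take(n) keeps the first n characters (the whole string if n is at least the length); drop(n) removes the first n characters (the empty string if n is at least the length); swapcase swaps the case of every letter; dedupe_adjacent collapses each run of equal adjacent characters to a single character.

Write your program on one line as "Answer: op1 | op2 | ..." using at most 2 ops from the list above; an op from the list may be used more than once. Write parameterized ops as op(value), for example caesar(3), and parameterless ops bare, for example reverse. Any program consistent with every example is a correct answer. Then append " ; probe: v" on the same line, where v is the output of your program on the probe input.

reverse | dedupe_adjacent ; probe: "cjnkzaktrqc"

Check, running the answer program on each example:
  "dxrarik" -> "kirarxd" -> "kirarxd"
  "txoq" -> "qoxt" -> "qoxt"
  "mgigwtt" -> "ttwgigm" -> "twgigm"
  "rcmqrelpvqcd" -> "dcqvplerqmcr" -> "dcqvplerqmcr"
  probe: "cqrttkazknjc" -> "cjnkzakttrqc" -> "cjnkzaktrqc"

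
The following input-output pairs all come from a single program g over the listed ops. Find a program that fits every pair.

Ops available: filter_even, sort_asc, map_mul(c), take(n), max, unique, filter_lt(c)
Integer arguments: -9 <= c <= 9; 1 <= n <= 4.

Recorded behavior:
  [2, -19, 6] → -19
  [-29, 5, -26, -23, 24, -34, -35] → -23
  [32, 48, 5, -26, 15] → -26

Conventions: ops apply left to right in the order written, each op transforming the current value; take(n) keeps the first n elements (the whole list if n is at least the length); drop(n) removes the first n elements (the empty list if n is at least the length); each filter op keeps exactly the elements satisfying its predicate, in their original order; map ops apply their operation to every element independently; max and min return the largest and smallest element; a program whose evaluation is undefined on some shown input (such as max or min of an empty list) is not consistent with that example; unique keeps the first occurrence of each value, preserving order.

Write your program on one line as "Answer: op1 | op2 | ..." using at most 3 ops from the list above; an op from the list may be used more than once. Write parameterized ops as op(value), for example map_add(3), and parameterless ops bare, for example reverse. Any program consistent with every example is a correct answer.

filter_lt(-4) | max

Check, running the answer program on each example:
  [2, -19, 6] -> [-19] -> -19
  [-29, 5, -26, -23, 24, -34, -35] -> [-29, -26, -23, -34, -35] -> -23
  [32, 48, 5, -26, 15] -> [-26] -> -26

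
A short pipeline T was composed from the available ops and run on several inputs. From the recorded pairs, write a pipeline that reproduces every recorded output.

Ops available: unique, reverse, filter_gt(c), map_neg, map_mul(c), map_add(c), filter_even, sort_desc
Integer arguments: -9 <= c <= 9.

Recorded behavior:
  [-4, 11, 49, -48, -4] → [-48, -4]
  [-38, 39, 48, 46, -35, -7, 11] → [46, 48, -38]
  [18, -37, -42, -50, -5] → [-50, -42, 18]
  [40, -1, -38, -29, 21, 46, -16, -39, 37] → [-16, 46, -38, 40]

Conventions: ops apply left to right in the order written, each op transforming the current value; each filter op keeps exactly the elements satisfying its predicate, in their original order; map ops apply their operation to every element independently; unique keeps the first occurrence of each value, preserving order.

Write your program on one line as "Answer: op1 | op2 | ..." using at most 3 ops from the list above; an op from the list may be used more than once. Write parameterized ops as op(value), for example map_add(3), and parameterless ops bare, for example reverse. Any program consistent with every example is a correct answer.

unique | filter_even | reverse

Check, running the answer program on each example:
  [-4, 11, 49, -48, -4] -> [-4, 11, 49, -48] -> [-4, -48] -> [-48, -4]
  [-38, 39, 48, 46, -35, -7, 11] -> [-38, 39, 48, 46, -35, -7, 11] -> [-38, 48, 46] -> [46, 48, -38]
  [18, -37, -42, -50, -5] -> [18, -37, -42, -50, -5] -> [18, -42, -50] -> [-50, -42, 18]
  [40, -1, -38, -29, 21, 46, -16, -39, 37] -> [40, -1, -38, -29, 21, 46, -16, -39, 37] -> [40, -38, 46, -16] -> [-16, 46, -38, 40]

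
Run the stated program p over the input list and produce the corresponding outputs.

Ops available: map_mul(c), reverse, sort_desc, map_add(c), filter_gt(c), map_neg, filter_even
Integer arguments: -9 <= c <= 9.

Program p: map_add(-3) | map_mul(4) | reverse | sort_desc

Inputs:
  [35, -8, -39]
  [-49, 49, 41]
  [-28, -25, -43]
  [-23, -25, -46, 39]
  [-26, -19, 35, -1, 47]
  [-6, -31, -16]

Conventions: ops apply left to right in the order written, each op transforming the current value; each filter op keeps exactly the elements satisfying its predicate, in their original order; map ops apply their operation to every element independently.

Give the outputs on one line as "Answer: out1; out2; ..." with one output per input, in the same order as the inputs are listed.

[128, -44, -168]; [184, 152, -208]; [-112, -124, -184]; [144, -104, -112, -196]; [176, 128, -16, -88, -116]; [-36, -76, -136]

Execution, op by op:
  [35, -8, -39] -> [32, -11, -42] -> [128, -44, -168] -> [-168, -44, 128] -> [128, -44, -168]
  [-49, 49, 41] -> [-52, 46, 38] -> [-208, 184, 152] -> [152, 184, -208] -> [184, 152, -208]
  [-28, -25, -43] -> [-31, -28, -46] -> [-124, -112, -184] -> [-184, -112, -124] -> [-112, -124, -184]
  [-23, -25, -46, 39] -> [-26, -28, -49, 36] -> [-104, -112, -196, 144] -> [144, -196, -112, -104] -> [144, -104, -112, -196]
  [-26, -19, 35, -1, 47] -> [-29, -22, 32, -4, 44] -> [-116, -88, 128, -16, 176] -> [176, -16, 128, -88, -116] -> [176, 128, -16, -88, -116]
  [-6, -31, -16] -> [-9, -34, -19] -> [-36, -136, -76] -> [-76, -136, -36] -> [-36, -76, -136]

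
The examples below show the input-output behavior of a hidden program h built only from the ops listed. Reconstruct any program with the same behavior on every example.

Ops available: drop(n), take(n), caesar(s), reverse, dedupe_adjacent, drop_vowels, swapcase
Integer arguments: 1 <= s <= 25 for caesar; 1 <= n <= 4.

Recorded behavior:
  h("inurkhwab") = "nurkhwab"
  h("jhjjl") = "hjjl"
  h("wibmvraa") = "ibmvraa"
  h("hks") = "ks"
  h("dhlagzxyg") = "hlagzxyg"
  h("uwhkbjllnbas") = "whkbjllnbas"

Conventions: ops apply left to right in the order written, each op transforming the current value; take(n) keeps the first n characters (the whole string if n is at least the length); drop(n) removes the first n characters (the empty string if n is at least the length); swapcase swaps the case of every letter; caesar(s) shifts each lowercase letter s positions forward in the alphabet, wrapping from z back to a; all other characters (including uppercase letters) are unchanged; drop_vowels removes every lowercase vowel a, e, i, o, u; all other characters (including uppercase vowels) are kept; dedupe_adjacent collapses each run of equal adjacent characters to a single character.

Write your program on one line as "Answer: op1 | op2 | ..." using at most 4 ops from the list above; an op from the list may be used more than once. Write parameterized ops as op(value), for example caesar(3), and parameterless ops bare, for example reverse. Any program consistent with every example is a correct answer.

swapcase | drop(1) | swapcase

Check, running the answer program on each example:
  "inurkhwab" -> "INURKHWAB" -> "NURKHWAB" -> "nurkhwab"
  "jhjjl" -> "JHJJL" -> "HJJL" -> "hjjl"
  "wibmvraa" -> "WIBMVRAA" -> "IBMVRAA" -> "ibmvraa"
  "hks" -> "HKS" -> "KS" -> "ks"
  "dhlagzxyg" -> "DHLAGZXYG" -> "HLAGZXYG" -> "hlagzxyg"
  "uwhkbjllnbas" -> "UWHKBJLLNBAS" -> "WHKBJLLNBAS" -> "whkbjllnbas"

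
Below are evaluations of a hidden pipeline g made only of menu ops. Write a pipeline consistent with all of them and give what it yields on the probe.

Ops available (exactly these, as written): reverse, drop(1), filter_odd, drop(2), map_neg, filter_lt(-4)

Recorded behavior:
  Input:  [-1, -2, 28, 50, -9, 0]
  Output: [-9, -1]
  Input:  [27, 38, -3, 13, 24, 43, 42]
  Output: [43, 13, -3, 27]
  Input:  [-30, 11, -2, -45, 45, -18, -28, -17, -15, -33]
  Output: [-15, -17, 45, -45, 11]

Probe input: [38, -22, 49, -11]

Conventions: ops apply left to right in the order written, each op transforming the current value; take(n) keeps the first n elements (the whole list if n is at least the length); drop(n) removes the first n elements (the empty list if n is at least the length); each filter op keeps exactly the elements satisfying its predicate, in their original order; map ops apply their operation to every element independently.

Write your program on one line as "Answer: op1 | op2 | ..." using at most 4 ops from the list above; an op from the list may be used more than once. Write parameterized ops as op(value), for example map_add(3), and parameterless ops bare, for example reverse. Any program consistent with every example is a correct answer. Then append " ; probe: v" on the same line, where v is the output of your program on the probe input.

reverse | drop(1) | filter_odd ; probe: [49]

Check, running the answer program on each example:
  [-1, -2, 28, 50, -9, 0] -> [0, -9, 50, 28, -2, -1] -> [-9, 50, 28, -2, -1] -> [-9, -1]
  [27, 38, -3, 13, 24, 43, 42] -> [42, 43, 24, 13, -3, 38, 27] -> [43, 24, 13, -3, 38, 27] -> [43, 13, -3, 27]
  [-30, 11, -2, -45, 45, -18, -28, -17, -15, -33] -> [-33, -15, -17, -28, -18, 45, -45, -2, 11, -30] -> [-15, -17, -28, -18, 45, -45, -2, 11, -30] -> [-15, -17, 45, -45, 11]
  probe: [38, -22, 49, -11] -> [-11, 49, -22, 38] -> [49, -22, 38] -> [49]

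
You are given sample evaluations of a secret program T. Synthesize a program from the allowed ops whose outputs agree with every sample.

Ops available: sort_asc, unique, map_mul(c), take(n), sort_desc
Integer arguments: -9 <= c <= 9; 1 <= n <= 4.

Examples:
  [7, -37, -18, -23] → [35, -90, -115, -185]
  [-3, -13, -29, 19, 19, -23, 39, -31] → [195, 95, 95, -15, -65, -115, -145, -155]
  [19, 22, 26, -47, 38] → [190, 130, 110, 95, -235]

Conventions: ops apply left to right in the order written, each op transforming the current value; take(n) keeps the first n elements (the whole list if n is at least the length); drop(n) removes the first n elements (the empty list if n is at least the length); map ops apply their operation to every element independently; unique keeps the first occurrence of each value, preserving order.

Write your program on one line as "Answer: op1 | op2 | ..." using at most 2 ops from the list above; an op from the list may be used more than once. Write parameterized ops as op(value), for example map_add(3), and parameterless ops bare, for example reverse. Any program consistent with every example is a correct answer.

sort_desc | map_mul(5)

Check, running the answer program on each example:
  [7, -37, -18, -23] -> [7, -18, -23, -37] -> [35, -90, -115, -185]
  [-3, -13, -29, 19, 19, -23, 39, -31] -> [39, 19, 19, -3, -13, -23, -29, -31] -> [195, 95, 95, -15, -65, -115, -145, -155]
  [19, 22, 26, -47, 38] -> [38, 26, 22, 19, -47] -> [190, 130, 110, 95, -235]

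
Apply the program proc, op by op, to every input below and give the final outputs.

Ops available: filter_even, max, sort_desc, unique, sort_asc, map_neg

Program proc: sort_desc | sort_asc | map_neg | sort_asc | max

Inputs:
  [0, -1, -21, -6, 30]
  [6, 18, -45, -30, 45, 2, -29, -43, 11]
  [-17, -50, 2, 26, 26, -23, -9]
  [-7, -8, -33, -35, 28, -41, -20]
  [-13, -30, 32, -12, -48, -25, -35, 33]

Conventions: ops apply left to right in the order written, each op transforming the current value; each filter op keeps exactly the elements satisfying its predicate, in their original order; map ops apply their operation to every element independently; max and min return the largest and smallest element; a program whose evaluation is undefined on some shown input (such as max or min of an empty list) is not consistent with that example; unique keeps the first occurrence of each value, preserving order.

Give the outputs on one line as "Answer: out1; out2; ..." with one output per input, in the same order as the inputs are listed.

21; 45; 50; 41; 48

Execution, op by op:
  [0, -1, -21, -6, 30] -> [30, 0, -1, -6, -21] -> [-21, -6, -1, 0, 30] -> [21, 6, 1, 0, -30] -> [-30, 0, 1, 6, 21] -> 21
  [6, 18, -45, -30, 45, 2, -29, -43, 11] -> [45, 18, 11, 6, 2, -29, -30, -43, -45] -> [-45, -43, -30, -29, 2, 6, 11, 18, 45] -> [45, 43, 30, 29, -2, -6, -11, -18, -45] -> [-45, -18, -11, -6, -2, 29, 30, 43, 45] -> 45
  [-17, -50, 2, 26, 26, -23, -9] -> [26, 26, 2, -9, -17, -23, -50] -> [-50, -23, -17, -9, 2, 26, 26] -> [50, 23, 17, 9, -2, -26, -26] -> [-26, -26, -2, 9, 17, 23, 50] -> 50
  [-7, -8, -33, -35, 28, -41, -20] -> [28, -7, -8, -20, -33, -35, -41] -> [-41, -35, -33, -20, -8, -7, 28] -> [41, 35, 33, 20, 8, 7, -28] -> [-28, 7, 8, 20, 33, 35, 41] -> 41
  [-13, -30, 32, -12, -48, -25, -35, 33] -> [33, 32, -12, -13, -25, -30, -35, -48] -> [-48, -35, -30, -25, -13, -12, 32, 33] -> [48, 35, 30, 25, 13, 12, -32, -33] -> [-33, -32, 12, 13, 25, 30, 35, 48] -> 48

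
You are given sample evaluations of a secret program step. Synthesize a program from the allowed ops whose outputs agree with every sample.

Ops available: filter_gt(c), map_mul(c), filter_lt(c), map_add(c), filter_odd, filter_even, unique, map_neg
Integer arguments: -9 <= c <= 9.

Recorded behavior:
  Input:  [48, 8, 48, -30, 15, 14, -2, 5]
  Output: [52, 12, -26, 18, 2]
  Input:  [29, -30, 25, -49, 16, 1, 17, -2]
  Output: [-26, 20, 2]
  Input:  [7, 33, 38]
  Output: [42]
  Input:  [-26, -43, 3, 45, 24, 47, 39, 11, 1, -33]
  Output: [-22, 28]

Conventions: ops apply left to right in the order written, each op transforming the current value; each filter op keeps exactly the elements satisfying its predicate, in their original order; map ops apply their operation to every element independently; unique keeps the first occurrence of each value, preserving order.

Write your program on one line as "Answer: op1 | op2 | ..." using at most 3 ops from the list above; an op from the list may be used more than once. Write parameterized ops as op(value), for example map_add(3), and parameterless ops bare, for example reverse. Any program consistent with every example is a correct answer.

filter_even | unique | map_add(4)

Check, running the answer program on each example:
  [48, 8, 48, -30, 15, 14, -2, 5] -> [48, 8, 48, -30, 14, -2] -> [48, 8, -30, 14, -2] -> [52, 12, -26, 18, 2]
  [29, -30, 25, -49, 16, 1, 17, -2] -> [-30, 16, -2] -> [-30, 16, -2] -> [-26, 20, 2]
  [7, 33, 38] -> [38] -> [38] -> [42]
  [-26, -43, 3, 45, 24, 47, 39, 11, 1, -33] -> [-26, 24] -> [-26, 24] -> [-22, 28]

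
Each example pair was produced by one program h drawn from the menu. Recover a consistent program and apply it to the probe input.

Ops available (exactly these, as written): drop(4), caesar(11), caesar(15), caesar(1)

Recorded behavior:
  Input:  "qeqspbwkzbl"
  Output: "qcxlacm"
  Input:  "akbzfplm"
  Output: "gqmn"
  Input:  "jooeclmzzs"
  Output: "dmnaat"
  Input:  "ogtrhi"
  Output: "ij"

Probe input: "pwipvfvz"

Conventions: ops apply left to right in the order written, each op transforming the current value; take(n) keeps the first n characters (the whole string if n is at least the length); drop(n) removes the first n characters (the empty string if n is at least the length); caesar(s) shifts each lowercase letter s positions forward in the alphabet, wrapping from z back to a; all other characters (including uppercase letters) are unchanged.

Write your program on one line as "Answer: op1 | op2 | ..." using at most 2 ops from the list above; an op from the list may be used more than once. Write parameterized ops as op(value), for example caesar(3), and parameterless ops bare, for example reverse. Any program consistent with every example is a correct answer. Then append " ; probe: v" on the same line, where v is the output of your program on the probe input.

caesar(1) | drop(4) ; probe: "wgwa"

Check, running the answer program on each example:
  "qeqspbwkzbl" -> "rfrtqcxlacm" -> "qcxlacm"
  "akbzfplm" -> "blcagqmn" -> "gqmn"
  "jooeclmzzs" -> "kppfdmnaat" -> "dmnaat"
  "ogtrhi" -> "phusij" -> "ij"
  probe: "pwipvfvz" -> "qxjqwgwa" -> "wgwa"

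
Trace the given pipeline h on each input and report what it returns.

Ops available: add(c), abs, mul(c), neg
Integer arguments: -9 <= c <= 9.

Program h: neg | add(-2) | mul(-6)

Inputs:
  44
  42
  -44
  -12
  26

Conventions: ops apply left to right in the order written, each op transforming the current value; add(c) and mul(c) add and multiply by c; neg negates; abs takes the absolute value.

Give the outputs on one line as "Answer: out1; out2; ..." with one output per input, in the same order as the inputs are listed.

Execution, op by op:
  44 -> -44 -> -46 -> 276
  42 -> -42 -> -44 -> 264
  -44 -> 44 -> 42 -> -252
  -12 -> 12 -> 10 -> -60
  26 -> -26 -> -28 -> 168

276; 264; -252; -60; 168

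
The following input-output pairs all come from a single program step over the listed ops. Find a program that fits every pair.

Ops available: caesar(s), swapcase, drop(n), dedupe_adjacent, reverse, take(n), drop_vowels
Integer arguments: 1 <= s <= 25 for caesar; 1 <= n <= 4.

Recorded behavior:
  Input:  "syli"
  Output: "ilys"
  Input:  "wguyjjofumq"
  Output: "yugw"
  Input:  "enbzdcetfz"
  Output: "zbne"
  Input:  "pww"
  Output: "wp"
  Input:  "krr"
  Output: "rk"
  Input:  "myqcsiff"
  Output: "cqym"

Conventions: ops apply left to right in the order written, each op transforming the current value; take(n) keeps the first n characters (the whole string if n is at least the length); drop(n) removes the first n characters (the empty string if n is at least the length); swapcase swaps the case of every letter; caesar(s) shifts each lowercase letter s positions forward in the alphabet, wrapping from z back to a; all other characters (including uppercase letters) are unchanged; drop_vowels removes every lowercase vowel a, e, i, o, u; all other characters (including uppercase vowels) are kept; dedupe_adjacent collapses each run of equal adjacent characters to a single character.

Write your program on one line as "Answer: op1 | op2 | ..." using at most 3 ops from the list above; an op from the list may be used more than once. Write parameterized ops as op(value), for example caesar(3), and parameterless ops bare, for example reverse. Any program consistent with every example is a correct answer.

take(4) | dedupe_adjacent | reverse

Check, running the answer program on each example:
  "syli" -> "syli" -> "syli" -> "ilys"
  "wguyjjofumq" -> "wguy" -> "wguy" -> "yugw"
  "enbzdcetfz" -> "enbz" -> "enbz" -> "zbne"
  "pww" -> "pww" -> "pw" -> "wp"
  "krr" -> "krr" -> "kr" -> "rk"
  "myqcsiff" -> "myqc" -> "myqc" -> "cqym"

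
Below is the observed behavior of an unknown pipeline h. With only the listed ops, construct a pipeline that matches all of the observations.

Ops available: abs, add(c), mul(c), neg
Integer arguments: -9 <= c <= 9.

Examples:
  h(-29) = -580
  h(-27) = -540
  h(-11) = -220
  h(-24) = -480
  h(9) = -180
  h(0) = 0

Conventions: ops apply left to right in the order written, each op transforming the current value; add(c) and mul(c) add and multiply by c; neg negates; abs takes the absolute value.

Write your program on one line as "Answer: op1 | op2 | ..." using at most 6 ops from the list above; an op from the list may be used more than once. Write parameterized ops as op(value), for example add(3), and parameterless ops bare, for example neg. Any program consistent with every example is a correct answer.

mul(4) | mul(5) | neg | abs | neg

Check, running the answer program on each example:
  -29 -> -116 -> -580 -> 580 -> 580 -> -580
  -27 -> -108 -> -540 -> 540 -> 540 -> -540
  -11 -> -44 -> -220 -> 220 -> 220 -> -220
  -24 -> -96 -> -480 -> 480 -> 480 -> -480
  9 -> 36 -> 180 -> -180 -> 180 -> -180
  0 -> 0 -> 0 -> 0 -> 0 -> 0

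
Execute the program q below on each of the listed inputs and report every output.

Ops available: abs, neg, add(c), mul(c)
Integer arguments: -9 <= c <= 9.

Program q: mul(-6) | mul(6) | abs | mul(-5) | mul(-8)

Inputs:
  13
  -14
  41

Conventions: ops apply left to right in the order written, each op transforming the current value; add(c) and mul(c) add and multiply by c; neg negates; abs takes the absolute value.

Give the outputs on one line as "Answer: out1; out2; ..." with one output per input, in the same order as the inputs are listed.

18720; 20160; 59040

Execution, op by op:
  13 -> -78 -> -468 -> 468 -> -2340 -> 18720
  -14 -> 84 -> 504 -> 504 -> -2520 -> 20160
  41 -> -246 -> -1476 -> 1476 -> -7380 -> 59040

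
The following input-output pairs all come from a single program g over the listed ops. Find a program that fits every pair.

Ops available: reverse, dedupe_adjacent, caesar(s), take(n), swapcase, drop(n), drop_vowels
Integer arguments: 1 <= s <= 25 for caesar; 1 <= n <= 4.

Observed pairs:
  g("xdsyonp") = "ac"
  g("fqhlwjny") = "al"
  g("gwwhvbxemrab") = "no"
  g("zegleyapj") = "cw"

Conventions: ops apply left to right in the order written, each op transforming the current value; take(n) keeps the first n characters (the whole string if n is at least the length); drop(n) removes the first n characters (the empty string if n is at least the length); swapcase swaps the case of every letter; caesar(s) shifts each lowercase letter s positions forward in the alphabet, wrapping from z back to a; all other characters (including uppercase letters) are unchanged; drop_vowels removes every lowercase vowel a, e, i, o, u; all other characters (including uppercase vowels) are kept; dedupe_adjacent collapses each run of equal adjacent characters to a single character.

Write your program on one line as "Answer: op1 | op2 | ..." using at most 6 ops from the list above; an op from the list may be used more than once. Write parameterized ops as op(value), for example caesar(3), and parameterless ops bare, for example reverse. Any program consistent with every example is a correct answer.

reverse | dedupe_adjacent | caesar(13) | take(2) | reverse

Check, running the answer program on each example:
  "xdsyonp" -> "pnoysdx" -> "pnoysdx" -> "cablfqk" -> "ca" -> "ac"
  "fqhlwjny" -> "ynjwlhqf" -> "ynjwlhqf" -> "lawjyuds" -> "la" -> "al"
  "gwwhvbxemrab" -> "barmexbvhwwg" -> "barmexbvhwg" -> "onezrkoiujt" -> "on" -> "no"
  "zegleyapj" -> "jpayelgez" -> "jpayelgez" -> "wcnlrytrm" -> "wc" -> "cw"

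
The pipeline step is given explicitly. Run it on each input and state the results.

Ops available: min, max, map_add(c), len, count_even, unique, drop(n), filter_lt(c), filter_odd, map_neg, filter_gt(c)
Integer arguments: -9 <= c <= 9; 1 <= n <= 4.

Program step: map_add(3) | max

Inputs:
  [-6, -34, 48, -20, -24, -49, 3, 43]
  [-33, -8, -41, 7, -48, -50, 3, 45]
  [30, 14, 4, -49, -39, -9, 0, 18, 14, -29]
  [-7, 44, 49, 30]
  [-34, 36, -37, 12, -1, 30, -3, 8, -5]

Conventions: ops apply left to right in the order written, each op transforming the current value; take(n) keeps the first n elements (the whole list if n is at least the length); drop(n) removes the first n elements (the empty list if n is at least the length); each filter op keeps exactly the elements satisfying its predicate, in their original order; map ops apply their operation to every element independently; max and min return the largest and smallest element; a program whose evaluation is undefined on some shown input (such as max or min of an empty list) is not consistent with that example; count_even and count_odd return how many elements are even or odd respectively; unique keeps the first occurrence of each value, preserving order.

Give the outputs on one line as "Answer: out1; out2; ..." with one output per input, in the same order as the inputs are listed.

51; 48; 33; 52; 39

Execution, op by op:
  [-6, -34, 48, -20, -24, -49, 3, 43] -> [-3, -31, 51, -17, -21, -46, 6, 46] -> 51
  [-33, -8, -41, 7, -48, -50, 3, 45] -> [-30, -5, -38, 10, -45, -47, 6, 48] -> 48
  [30, 14, 4, -49, -39, -9, 0, 18, 14, -29] -> [33, 17, 7, -46, -36, -6, 3, 21, 17, -26] -> 33
  [-7, 44, 49, 30] -> [-4, 47, 52, 33] -> 52
  [-34, 36, -37, 12, -1, 30, -3, 8, -5] -> [-31, 39, -34, 15, 2, 33, 0, 11, -2] -> 39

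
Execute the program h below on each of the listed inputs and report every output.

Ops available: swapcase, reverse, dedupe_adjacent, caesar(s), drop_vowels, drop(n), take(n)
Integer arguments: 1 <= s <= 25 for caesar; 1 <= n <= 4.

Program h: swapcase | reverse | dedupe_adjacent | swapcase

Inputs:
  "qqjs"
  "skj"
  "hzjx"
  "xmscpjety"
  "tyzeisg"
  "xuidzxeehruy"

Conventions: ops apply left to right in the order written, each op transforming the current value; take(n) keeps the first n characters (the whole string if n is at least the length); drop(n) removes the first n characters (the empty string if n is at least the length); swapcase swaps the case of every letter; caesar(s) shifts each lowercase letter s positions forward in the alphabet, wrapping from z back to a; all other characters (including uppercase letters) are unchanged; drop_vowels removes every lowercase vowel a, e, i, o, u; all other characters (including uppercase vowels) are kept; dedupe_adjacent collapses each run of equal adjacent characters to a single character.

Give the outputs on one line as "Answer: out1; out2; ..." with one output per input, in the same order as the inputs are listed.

"sjq"; "jks"; "xjzh"; "ytejpcsmx"; "gsiezyt"; "yurhexzdiux"

Execution, op by op:
  "qqjs" -> "QQJS" -> "SJQQ" -> "SJQ" -> "sjq"
  "skj" -> "SKJ" -> "JKS" -> "JKS" -> "jks"
  "hzjx" -> "HZJX" -> "XJZH" -> "XJZH" -> "xjzh"
  "xmscpjety" -> "XMSCPJETY" -> "YTEJPCSMX" -> "YTEJPCSMX" -> "ytejpcsmx"
  "tyzeisg" -> "TYZEISG" -> "GSIEZYT" -> "GSIEZYT" -> "gsiezyt"
  "xuidzxeehruy" -> "XUIDZXEEHRUY" -> "YURHEEXZDIUX" -> "YURHEXZDIUX" -> "yurhexzdiux"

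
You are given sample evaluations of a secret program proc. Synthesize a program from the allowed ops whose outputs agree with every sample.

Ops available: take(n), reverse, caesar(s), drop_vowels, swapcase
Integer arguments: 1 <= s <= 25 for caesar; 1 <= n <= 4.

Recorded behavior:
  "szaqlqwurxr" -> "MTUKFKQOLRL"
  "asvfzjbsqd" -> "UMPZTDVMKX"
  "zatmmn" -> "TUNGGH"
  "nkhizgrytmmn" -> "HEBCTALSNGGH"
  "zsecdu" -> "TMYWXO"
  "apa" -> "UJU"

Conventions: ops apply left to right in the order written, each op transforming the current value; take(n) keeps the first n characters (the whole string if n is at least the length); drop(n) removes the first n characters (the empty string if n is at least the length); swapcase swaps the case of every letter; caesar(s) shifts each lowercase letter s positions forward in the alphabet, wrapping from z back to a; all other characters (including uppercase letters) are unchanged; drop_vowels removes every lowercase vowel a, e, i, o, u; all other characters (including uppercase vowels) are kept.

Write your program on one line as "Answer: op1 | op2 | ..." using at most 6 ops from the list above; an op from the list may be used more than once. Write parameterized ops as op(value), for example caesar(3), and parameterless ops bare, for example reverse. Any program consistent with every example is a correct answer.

swapcase | reverse | swapcase | caesar(20) | reverse | swapcase

Check, running the answer program on each example:
  "szaqlqwurxr" -> "SZAQLQWURXR" -> "RXRUWQLQAZS" -> "rxruwqlqazs" -> "lrloqkfkutm" -> "mtukfkqolrl" -> "MTUKFKQOLRL"
  "asvfzjbsqd" -> "ASVFZJBSQD" -> "DQSBJZFVSA" -> "dqsbjzfvsa" -> "xkmvdtzpmu" -> "umpztdvmkx" -> "UMPZTDVMKX"
  "zatmmn" -> "ZATMMN" -> "NMMTAZ" -> "nmmtaz" -> "hggnut" -> "tunggh" -> "TUNGGH"
  "nkhizgrytmmn" -> "NKHIZGRYTMMN" -> "NMMTYRGZIHKN" -> "nmmtyrgzihkn" -> "hggnslatcbeh" -> "hebctalsnggh" -> "HEBCTALSNGGH"
  "zsecdu" -> "ZSECDU" -> "UDCESZ" -> "udcesz" -> "oxwymt" -> "tmywxo" -> "TMYWXO"
  "apa" -> "APA" -> "APA" -> "apa" -> "uju" -> "uju" -> "UJU"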